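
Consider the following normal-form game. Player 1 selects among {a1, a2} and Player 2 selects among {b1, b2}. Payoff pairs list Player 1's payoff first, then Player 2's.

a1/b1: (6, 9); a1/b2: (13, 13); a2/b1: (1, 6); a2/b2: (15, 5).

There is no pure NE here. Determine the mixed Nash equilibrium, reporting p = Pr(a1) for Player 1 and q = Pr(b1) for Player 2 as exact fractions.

p = 1/5, q = 2/7

In a mixed NE each player is indifferent between their pure strategies, so the opponent's mix sets the indifference.
Player 2 indifferent between b1 and b2: p·9 + (1−p)·6 = p·13 + (1−p)·5 ⟹ 6 + 3p = 5 + 8p ⟹ p = 1/5.
Player 1 indifferent between a1 and a2: q·6 + (1−q)·13 = q·1 + (1−q)·15 ⟹ 13 + (-7)q = 15 + (-14)q ⟹ q = 2/7.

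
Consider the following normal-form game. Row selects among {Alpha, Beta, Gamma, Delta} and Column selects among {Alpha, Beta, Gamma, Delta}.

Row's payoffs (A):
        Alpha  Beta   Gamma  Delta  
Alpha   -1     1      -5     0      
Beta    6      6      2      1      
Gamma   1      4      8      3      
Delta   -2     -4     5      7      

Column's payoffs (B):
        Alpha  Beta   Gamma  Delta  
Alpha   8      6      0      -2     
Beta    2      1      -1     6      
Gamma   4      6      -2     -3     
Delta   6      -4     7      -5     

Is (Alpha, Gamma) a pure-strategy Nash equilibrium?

No

Holding Column at Gamma: Row gets -5 from Alpha but could get 8 by switching to Gamma. Row has a profitable deviation.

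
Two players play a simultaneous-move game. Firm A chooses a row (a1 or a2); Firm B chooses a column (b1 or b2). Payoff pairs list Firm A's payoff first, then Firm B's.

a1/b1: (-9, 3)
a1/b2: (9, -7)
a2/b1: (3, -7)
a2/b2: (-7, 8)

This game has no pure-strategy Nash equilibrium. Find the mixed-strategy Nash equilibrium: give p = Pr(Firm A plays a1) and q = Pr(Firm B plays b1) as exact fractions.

In a mixed NE each player is indifferent between their pure strategies, so the opponent's mix sets the indifference.
Firm B indifferent between b1 and b2: p·3 + (1−p)·(-7) = p·(-7) + (1−p)·8 ⟹ (-7) + 10p = 8 + (-15)p ⟹ p = 3/5.
Firm A indifferent between a1 and a2: q·(-9) + (1−q)·9 = q·3 + (1−q)·(-7) ⟹ 9 + (-18)q = (-7) + 10q ⟹ q = 4/7.

p = 3/5, q = 4/7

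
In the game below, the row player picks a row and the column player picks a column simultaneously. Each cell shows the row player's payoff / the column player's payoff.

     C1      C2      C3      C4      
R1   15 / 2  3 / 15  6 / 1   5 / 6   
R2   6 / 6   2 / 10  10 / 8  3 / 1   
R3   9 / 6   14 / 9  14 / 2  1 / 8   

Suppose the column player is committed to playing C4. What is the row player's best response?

With the column player fixed at C4, the row player's payoffs are: R1 → 5, R2 → 3, R3 → 1.
The maximum is 5, achieved by R1.

R1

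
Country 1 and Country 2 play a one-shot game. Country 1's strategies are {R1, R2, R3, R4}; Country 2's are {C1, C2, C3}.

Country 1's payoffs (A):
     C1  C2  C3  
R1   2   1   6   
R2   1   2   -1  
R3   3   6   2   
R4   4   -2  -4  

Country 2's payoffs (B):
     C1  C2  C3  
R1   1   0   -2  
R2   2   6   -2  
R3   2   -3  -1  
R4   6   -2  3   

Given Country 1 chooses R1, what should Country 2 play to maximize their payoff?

C1

With Country 1 fixed at R1, Country 2's payoffs are: C1 → 1, C2 → 0, C3 → -2.
The maximum is 1, achieved by C1.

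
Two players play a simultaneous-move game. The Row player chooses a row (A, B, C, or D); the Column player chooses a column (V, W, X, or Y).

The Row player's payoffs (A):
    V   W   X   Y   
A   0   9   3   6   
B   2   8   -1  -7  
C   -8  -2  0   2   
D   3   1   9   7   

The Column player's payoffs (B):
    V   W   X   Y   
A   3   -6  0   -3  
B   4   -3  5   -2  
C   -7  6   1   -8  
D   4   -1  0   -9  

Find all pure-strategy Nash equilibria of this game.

(D, V)

A profile is a Nash equilibrium when each player is best-responding to the other.
The Row player's best responses — vs V: D (payoff 3); vs W: A (payoff 9); vs X: D (payoff 9); vs Y: D (payoff 7).
The Column player's best responses — vs A: V (payoff 3); vs B: X (payoff 5); vs C: W (payoff 6); vs D: V (payoff 4).
The only mutual best response is (D, V); neither player gains by switching there.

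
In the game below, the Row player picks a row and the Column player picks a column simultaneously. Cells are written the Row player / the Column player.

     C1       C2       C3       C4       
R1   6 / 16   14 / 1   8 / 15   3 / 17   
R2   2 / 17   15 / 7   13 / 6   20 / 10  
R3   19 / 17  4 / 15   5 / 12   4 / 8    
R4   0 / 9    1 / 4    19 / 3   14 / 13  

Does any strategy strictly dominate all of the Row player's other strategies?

Check whether one of the Row player's strategies beats all alternatives regardless of what the opponent does.
R1 is not dominant: against C1, R3 gives 19 > 6.
R2 is not dominant: against C1, R1 gives 6 > 2.
R3 is not dominant: against C2, R1 gives 14 > 4.
R4 is not dominant: against C1, R1 gives 6 > 0.
No single strategy is best against every opponent action.

None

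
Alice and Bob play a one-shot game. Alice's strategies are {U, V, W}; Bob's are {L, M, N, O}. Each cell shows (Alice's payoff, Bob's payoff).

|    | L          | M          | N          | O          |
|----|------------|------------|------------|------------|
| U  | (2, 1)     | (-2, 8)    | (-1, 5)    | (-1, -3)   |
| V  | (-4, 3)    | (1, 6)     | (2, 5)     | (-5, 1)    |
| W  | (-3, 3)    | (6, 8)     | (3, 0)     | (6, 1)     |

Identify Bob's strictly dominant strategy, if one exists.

M

Check whether one of Bob's strategies beats all alternatives regardless of what the opponent does.
M strictly dominates: vs U: 8 > each of {1, 5, -3}; vs V: 6 > each of {3, 5, 1}; vs W: 8 > each of {3, 0, 1}.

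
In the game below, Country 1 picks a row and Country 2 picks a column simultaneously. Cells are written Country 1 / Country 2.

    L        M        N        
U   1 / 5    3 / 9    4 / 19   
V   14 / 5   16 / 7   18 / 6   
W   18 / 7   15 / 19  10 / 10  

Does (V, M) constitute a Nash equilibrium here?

Holding Country 2 at M: Country 1 gets 16 from V, versus 3 from U, 15 from W. No profitable deviation for Country 1.
Holding Country 1 at V: Country 2 gets 7 from M, versus 5 from L, 6 from N. No profitable deviation for Country 2 either.

Yes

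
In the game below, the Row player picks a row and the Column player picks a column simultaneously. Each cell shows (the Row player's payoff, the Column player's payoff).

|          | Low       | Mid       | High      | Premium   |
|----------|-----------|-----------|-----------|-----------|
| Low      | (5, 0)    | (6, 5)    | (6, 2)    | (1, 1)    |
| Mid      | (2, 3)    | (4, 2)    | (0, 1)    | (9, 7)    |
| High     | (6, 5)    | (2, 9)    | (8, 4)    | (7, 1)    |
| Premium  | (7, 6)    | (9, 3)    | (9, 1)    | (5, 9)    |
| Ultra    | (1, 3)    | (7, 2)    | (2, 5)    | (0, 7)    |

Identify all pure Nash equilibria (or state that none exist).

Check mutual best responses: a cell is a NE iff neither player can gain by unilaterally deviating.
The Row player's best responses — vs Low: Premium (payoff 7); vs Mid: Premium (payoff 9); vs High: Premium (payoff 9); vs Premium: Mid (payoff 9).
The Column player's best responses — vs Low: Mid (payoff 5); vs Mid: Premium (payoff 7); vs High: Mid (payoff 9); vs Premium: Premium (payoff 9); vs Ultra: Premium (payoff 7).
The only mutual best response is (Mid, Premium); neither player gains by switching there.

(Mid, Premium)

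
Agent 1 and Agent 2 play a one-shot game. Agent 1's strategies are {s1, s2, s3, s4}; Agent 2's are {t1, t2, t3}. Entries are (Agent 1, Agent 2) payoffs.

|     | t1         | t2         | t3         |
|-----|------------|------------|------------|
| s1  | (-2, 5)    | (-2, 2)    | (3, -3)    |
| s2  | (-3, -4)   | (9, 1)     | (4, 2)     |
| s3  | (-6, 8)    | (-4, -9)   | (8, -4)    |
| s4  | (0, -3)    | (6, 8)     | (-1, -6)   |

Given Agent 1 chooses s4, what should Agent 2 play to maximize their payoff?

t2

With Agent 1 fixed at s4, Agent 2's payoffs are: t1 → -3, t2 → 8, t3 → -6.
The maximum is 8, achieved by t2.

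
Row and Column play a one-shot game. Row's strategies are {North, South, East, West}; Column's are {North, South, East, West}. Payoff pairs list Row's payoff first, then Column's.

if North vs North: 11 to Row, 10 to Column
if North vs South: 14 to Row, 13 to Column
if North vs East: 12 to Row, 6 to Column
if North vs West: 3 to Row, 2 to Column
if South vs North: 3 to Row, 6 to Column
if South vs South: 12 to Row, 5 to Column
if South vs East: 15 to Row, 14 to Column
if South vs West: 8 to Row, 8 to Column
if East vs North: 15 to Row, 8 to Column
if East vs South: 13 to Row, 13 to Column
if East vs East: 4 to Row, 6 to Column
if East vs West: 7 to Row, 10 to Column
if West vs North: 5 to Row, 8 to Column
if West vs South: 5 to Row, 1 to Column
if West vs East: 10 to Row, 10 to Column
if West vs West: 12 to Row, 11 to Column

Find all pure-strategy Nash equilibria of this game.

(North, South), (South, East), and (West, West)

Check mutual best responses: a cell is a NE iff neither player can gain by unilaterally deviating.
Row's best responses — vs North: East (payoff 15); vs South: North (payoff 14); vs East: South (payoff 15); vs West: West (payoff 12).
Column's best responses — vs North: South (payoff 13); vs South: East (payoff 14); vs East: South (payoff 13); vs West: West (payoff 11).
Mutual best responses occur at (North, South), (South, East), and (West, West); at each, neither player gains by switching.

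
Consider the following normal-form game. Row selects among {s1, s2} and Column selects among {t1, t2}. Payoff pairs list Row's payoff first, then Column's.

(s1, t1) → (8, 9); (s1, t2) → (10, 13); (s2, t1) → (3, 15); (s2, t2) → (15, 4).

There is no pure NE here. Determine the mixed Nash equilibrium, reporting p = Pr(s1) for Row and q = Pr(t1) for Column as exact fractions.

Each player's mixing probability is pinned down by making the *other* player indifferent.
Column indifferent between t1 and t2: p·9 + (1−p)·15 = p·13 + (1−p)·4 ⟹ 15 + (-6)p = 4 + 9p ⟹ p = 11/15.
Row indifferent between s1 and s2: q·8 + (1−q)·10 = q·3 + (1−q)·15 ⟹ 10 + (-2)q = 15 + (-12)q ⟹ q = 1/2.

p = 11/15, q = 1/2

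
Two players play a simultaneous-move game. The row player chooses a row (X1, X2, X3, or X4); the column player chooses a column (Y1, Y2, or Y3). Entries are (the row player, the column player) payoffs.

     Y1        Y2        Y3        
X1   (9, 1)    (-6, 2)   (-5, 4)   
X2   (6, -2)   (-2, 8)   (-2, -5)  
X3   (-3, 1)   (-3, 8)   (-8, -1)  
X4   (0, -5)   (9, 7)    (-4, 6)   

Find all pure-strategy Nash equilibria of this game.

(X4, Y2)

Find each player's best response to every opponent strategy; NE are the intersections.
The row player's best responses — vs Y1: X1 (payoff 9); vs Y2: X4 (payoff 9); vs Y3: X2 (payoff -2).
The column player's best responses — vs X1: Y3 (payoff 4); vs X2: Y2 (payoff 8); vs X3: Y2 (payoff 8); vs X4: Y2 (payoff 7).
The only mutual best response is (X4, Y2); neither player gains by switching there.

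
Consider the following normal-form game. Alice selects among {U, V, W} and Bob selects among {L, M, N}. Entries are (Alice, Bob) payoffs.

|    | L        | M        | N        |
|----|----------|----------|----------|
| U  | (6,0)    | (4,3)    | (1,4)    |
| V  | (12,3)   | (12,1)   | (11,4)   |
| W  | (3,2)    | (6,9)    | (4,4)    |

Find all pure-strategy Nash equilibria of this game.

A profile is a Nash equilibrium when each player is best-responding to the other.
Alice's best responses — vs L: V (payoff 12); vs M: V (payoff 12); vs N: V (payoff 11).
Bob's best responses — vs U: N (payoff 4); vs V: N (payoff 4); vs W: M (payoff 9).
The only mutual best response is (V, N); neither player gains by switching there.

(V, N)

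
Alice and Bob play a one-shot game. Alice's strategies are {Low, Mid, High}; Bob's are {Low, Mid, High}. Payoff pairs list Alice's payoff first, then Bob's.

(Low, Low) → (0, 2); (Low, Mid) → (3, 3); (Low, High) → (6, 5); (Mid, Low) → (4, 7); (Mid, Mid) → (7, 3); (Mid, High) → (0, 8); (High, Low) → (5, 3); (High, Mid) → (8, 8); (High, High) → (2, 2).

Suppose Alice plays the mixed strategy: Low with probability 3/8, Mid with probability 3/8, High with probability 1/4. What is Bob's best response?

Compute Bob's expected payoff from each pure strategy against the given mix.
Low: (3/8)·2 + (3/8)·7 + (1/4)·3 = 33/8
Mid: (3/8)·3 + (3/8)·3 + (1/4)·8 = 17/4
High: (3/8)·5 + (3/8)·8 + (1/4)·2 = 43/8
Highest expected payoff is 43/8, from High.

High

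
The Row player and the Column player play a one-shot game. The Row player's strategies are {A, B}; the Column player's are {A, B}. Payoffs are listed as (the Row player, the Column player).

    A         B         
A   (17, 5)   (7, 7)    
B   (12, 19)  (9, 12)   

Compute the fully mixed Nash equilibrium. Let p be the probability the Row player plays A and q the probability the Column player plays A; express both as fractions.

Each player's mixing probability is pinned down by making the *other* player indifferent.
The Column player indifferent between A and B: p·5 + (1−p)·19 = p·7 + (1−p)·12 ⟹ 19 + (-14)p = 12 + (-5)p ⟹ p = 7/9.
The Row player indifferent between A and B: q·17 + (1−q)·7 = q·12 + (1−q)·9 ⟹ 7 + 10q = 9 + 3q ⟹ q = 2/7.

p = 7/9, q = 2/7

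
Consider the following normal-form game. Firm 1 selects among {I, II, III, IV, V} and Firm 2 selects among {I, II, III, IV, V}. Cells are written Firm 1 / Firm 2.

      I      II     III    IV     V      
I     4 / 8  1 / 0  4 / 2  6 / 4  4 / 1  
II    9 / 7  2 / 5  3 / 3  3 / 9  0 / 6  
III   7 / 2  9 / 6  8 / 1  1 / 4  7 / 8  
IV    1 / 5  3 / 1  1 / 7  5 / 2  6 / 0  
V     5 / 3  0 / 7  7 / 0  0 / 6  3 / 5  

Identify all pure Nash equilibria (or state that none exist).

(III, V)

Check mutual best responses: a cell is a NE iff neither player can gain by unilaterally deviating.
Firm 1's best responses — vs I: II (payoff 9); vs II: III (payoff 9); vs III: III (payoff 8); vs IV: I (payoff 6); vs V: III (payoff 7).
Firm 2's best responses — vs I: I (payoff 8); vs II: IV (payoff 9); vs III: V (payoff 8); vs IV: III (payoff 7); vs V: II (payoff 7).
The only mutual best response is (III, V); neither player gains by switching there.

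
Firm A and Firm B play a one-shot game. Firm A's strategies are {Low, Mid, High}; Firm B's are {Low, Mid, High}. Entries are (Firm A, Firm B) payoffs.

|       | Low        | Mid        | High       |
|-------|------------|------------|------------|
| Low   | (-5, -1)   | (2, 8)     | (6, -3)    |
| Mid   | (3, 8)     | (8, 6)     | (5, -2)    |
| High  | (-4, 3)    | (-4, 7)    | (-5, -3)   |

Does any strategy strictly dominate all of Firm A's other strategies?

Check whether one of Firm A's strategies beats all alternatives regardless of what the opponent does.
Low is not dominant: against Low, Mid gives 3 > -5.
Mid is not dominant: against High, Low gives 6 > 5.
High is not dominant: against Low, Mid gives 3 > -4.
No single strategy is best against every opponent action.

No strictly dominant strategy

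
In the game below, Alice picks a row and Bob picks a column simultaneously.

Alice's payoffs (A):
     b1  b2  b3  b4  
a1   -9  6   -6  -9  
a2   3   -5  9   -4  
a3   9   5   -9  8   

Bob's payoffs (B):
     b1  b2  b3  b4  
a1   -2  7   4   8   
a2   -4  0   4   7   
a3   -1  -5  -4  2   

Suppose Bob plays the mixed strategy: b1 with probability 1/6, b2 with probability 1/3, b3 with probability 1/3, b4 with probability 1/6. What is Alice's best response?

Compute Alice's expected payoff from each pure strategy against the given mix.
a1: (1/6)·(-9) + (1/3)·6 + (1/3)·(-6) + (1/6)·(-9) = -3
a2: (1/6)·3 + (1/3)·(-5) + (1/3)·9 + (1/6)·(-4) = 7/6
a3: (1/6)·9 + (1/3)·5 + (1/3)·(-9) + (1/6)·8 = 3/2
Highest expected payoff is 3/2, from a3.

a3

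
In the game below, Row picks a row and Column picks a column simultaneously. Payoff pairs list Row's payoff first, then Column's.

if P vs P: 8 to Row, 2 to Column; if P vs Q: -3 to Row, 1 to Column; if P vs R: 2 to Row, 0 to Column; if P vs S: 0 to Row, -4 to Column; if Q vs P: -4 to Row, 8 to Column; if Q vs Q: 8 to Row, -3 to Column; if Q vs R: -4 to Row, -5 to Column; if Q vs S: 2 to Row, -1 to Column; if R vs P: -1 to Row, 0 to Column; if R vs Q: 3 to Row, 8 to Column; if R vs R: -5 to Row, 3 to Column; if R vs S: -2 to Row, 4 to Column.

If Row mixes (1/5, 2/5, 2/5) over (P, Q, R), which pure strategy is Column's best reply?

Column's best reply maximizes expected payoff against the mix.
P: (1/5)·2 + (2/5)·8 + (2/5)·0 = 18/5
Q: (1/5)·1 + (2/5)·(-3) + (2/5)·8 = 11/5
R: (1/5)·0 + (2/5)·(-5) + (2/5)·3 = -4/5
S: (1/5)·(-4) + (2/5)·(-1) + (2/5)·4 = 2/5
Highest expected payoff is 18/5, from P.

P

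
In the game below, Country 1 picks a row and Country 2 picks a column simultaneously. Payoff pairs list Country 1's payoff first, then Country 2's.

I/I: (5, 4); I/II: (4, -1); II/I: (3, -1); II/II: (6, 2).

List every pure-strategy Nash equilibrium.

A profile is a Nash equilibrium when each player is best-responding to the other.
Country 1's best responses — vs I: I (payoff 5); vs II: II (payoff 6).
Country 2's best responses — vs I: I (payoff 4); vs II: II (payoff 2).
Mutual best responses occur at (I, I) and (II, II); at each, neither player gains by switching.

(I, I) and (II, II)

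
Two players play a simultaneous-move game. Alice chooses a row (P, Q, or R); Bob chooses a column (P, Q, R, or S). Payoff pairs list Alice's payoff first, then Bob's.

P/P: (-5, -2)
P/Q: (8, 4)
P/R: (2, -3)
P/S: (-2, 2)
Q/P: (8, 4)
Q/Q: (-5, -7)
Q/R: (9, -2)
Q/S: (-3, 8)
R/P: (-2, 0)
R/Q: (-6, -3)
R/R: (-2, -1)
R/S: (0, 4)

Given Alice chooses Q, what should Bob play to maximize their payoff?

With Alice fixed at Q, Bob's payoffs are: P → 4, Q → -7, R → -2, S → 8.
The maximum is 8, achieved by S.

S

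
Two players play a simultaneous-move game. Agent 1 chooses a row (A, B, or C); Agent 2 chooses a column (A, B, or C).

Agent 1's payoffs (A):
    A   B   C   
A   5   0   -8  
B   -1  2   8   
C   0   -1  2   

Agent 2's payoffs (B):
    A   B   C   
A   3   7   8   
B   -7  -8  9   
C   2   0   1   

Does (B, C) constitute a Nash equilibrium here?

Holding Agent 2 at C: Agent 1 gets 8 from B, versus -8 from A, 2 from C. No profitable deviation for Agent 1.
Holding Agent 1 at B: Agent 2 gets 9 from C, versus -7 from A, -8 from B. No profitable deviation for Agent 2 either.

Yes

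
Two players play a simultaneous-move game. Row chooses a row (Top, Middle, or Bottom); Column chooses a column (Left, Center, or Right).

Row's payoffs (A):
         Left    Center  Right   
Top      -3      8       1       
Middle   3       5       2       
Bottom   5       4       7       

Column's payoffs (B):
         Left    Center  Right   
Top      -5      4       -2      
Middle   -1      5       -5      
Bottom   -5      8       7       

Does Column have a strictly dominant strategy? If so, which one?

Center

A strategy is strictly dominant if it gives Column a strictly higher payoff than every other strategy, against every choice by the opponent.
Center strictly dominates: vs Top: 4 > each of {-5, -2}; vs Middle: 5 > each of {-1, -5}; vs Bottom: 8 > each of {-5, 7}.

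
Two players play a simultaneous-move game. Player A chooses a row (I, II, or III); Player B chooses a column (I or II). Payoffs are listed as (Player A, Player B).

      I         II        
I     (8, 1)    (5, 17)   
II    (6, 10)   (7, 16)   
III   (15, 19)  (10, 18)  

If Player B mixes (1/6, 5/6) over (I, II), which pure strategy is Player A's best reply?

Player A's best reply maximizes expected payoff against the mix.
I: (1/6)·8 + (5/6)·5 = 11/2
II: (1/6)·6 + (5/6)·7 = 41/6
III: (1/6)·15 + (5/6)·10 = 65/6
Highest expected payoff is 65/6, from III.

III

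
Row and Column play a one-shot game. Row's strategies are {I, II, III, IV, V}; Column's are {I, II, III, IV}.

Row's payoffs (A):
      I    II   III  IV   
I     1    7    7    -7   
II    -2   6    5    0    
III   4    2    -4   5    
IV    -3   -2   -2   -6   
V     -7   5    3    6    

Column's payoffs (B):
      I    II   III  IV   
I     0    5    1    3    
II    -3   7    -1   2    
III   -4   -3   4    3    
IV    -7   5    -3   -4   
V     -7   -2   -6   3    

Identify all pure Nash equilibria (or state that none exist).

(I, II) and (V, IV)

Find each player's best response to every opponent strategy; NE are the intersections.
Row's best responses — vs I: III (payoff 4); vs II: I (payoff 7); vs III: I (payoff 7); vs IV: V (payoff 6).
Column's best responses — vs I: II (payoff 5); vs II: II (payoff 7); vs III: III (payoff 4); vs IV: II (payoff 5); vs V: IV (payoff 3).
Mutual best responses occur at (I, II) and (V, IV); at each, neither player gains by switching.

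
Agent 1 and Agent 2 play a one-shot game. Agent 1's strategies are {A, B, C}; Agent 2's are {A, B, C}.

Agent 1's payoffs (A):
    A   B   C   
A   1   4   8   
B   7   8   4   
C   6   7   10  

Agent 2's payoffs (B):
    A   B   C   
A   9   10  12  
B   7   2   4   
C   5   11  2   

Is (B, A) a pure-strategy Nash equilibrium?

Holding Agent 2 at A: Agent 1 gets 7 from B, versus 1 from A, 6 from C. No profitable deviation for Agent 1.
Holding Agent 1 at B: Agent 2 gets 7 from A, versus 2 from B, 4 from C. No profitable deviation for Agent 2 either.

Yes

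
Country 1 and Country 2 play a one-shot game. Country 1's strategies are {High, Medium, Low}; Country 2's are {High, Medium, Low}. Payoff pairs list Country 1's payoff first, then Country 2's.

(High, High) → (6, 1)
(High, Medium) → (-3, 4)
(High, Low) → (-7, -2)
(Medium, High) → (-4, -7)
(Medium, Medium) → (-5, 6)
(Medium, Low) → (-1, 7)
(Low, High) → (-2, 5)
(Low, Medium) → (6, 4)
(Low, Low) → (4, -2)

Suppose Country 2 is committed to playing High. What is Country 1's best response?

High

With Country 2 fixed at High, Country 1's payoffs are: High → 6, Medium → -4, Low → -2.
The maximum is 6, achieved by High.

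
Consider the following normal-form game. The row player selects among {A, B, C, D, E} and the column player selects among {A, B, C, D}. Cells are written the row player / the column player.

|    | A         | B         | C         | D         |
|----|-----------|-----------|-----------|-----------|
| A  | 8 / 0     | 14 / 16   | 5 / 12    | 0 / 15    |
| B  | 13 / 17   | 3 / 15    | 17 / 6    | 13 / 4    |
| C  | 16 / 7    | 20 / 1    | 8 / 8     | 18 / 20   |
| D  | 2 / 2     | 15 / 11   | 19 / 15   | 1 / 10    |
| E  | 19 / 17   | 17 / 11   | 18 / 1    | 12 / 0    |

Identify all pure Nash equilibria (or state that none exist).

(C, D), (D, C), and (E, A)

A profile is a Nash equilibrium when each player is best-responding to the other.
The row player's best responses — vs A: E (payoff 19); vs B: C (payoff 20); vs C: D (payoff 19); vs D: C (payoff 18).
The column player's best responses — vs A: B (payoff 16); vs B: A (payoff 17); vs C: D (payoff 20); vs D: C (payoff 15); vs E: A (payoff 17).
Mutual best responses occur at (C, D), (D, C), and (E, A); at each, neither player gains by switching.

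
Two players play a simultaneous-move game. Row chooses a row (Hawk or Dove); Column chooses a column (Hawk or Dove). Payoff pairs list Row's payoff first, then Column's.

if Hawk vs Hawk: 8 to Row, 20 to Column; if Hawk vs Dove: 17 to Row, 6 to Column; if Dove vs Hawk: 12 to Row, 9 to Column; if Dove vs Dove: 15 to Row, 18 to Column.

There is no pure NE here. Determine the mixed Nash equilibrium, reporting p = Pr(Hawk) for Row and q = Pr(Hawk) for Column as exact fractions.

Each player's mixing probability is pinned down by making the *other* player indifferent.
Column indifferent between Hawk and Dove: p·20 + (1−p)·9 = p·6 + (1−p)·18 ⟹ 9 + 11p = 18 + (-12)p ⟹ p = 9/23.
Row indifferent between Hawk and Dove: q·8 + (1−q)·17 = q·12 + (1−q)·15 ⟹ 17 + (-9)q = 15 + (-3)q ⟹ q = 1/3.

p = 9/23, q = 1/3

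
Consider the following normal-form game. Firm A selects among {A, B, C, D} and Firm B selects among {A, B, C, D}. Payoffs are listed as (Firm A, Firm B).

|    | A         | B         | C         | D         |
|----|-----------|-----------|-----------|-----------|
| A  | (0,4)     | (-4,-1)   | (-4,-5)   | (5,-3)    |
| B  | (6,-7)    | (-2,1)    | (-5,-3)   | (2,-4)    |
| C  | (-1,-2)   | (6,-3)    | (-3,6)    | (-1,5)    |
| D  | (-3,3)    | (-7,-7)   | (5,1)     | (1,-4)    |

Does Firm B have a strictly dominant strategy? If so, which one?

Check whether one of Firm B's strategies beats all alternatives regardless of what the opponent does.
A is not dominant: against B, B gives 1 > -7.
B is not dominant: against A, A gives 4 > -1.
C is not dominant: against A, A gives 4 > -5.
D is not dominant: against A, A gives 4 > -3.
No single strategy is best against every opponent action.

No strictly dominant strategy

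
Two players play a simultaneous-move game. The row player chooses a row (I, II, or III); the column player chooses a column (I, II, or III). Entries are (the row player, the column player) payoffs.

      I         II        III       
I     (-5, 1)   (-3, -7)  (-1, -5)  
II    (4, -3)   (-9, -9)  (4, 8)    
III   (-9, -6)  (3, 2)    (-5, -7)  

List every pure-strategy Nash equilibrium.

(II, III) and (III, II)

Find each player's best response to every opponent strategy; NE are the intersections.
The row player's best responses — vs I: II (payoff 4); vs II: III (payoff 3); vs III: II (payoff 4).
The column player's best responses — vs I: I (payoff 1); vs II: III (payoff 8); vs III: II (payoff 2).
Mutual best responses occur at (II, III) and (III, II); at each, neither player gains by switching.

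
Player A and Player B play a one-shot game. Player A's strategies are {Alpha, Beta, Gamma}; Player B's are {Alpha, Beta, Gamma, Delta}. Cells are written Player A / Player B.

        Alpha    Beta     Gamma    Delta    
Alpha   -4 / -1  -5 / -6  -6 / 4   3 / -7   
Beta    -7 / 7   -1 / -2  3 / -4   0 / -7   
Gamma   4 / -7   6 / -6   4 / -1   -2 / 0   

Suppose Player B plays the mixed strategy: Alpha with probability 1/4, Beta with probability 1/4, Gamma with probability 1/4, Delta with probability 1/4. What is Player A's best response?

Player A's best reply maximizes expected payoff against the mix.
Alpha: (1/4)·(-4) + (1/4)·(-5) + (1/4)·(-6) + (1/4)·3 = -3
Beta: (1/4)·(-7) + (1/4)·(-1) + (1/4)·3 + (1/4)·0 = -5/4
Gamma: (1/4)·4 + (1/4)·6 + (1/4)·4 + (1/4)·(-2) = 3
Highest expected payoff is 3, from Gamma.

Gamma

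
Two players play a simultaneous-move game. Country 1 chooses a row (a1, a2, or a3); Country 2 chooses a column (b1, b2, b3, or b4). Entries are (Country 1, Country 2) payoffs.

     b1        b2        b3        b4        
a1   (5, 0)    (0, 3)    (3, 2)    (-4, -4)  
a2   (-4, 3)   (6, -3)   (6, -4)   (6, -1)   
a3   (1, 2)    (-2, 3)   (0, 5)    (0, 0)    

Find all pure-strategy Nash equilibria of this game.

Check mutual best responses: a cell is a NE iff neither player can gain by unilaterally deviating.
Country 1's best responses — vs b1: a1 (payoff 5); vs b2: a2 (payoff 6); vs b3: a2 (payoff 6); vs b4: a2 (payoff 6).
Country 2's best responses — vs a1: b2 (payoff 3); vs a2: b1 (payoff 3); vs a3: b3 (payoff 5).
No cell has both players best-responding. For instance, Country 1's best reply to b1 is a1, but against a1 Country 2 prefers b2 over b1.

There is no pure-strategy Nash equilibrium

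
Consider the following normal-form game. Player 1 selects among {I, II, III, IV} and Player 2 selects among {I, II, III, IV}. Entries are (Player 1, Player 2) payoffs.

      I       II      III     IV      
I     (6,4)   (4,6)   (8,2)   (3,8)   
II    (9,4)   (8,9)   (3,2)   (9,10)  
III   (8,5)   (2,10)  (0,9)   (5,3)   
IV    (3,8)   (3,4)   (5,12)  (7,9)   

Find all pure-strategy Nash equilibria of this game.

Find each player's best response to every opponent strategy; NE are the intersections.
Player 1's best responses — vs I: II (payoff 9); vs II: II (payoff 8); vs III: I (payoff 8); vs IV: II (payoff 9).
Player 2's best responses — vs I: IV (payoff 8); vs II: IV (payoff 10); vs III: II (payoff 10); vs IV: III (payoff 12).
The only mutual best response is (II, IV); neither player gains by switching there.

(II, IV)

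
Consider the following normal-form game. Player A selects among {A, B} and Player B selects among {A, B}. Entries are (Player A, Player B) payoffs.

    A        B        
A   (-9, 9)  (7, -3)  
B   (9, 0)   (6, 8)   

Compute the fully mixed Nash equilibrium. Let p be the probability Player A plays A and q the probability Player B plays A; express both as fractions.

p = 2/5, q = 1/19

In a mixed NE each player is indifferent between their pure strategies, so the opponent's mix sets the indifference.
Player B indifferent between A and B: p·9 + (1−p)·0 = p·(-3) + (1−p)·8 ⟹ 0 + 9p = 8 + (-11)p ⟹ p = 2/5.
Player A indifferent between A and B: q·(-9) + (1−q)·7 = q·9 + (1−q)·6 ⟹ 7 + (-16)q = 6 + 3q ⟹ q = 1/19.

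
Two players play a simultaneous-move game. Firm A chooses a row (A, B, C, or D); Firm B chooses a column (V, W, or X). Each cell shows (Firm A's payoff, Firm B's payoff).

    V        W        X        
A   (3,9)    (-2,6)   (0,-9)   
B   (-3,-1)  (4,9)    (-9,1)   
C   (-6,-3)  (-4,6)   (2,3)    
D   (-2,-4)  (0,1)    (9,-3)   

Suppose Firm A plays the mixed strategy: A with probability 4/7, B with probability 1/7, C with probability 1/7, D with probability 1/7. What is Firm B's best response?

Firm B's best reply maximizes expected payoff against the mix.
V: (4/7)·9 + (1/7)·(-1) + (1/7)·(-3) + (1/7)·(-4) = 4
W: (4/7)·6 + (1/7)·9 + (1/7)·6 + (1/7)·1 = 40/7
X: (4/7)·(-9) + (1/7)·1 + (1/7)·3 + (1/7)·(-3) = -5
Highest expected payoff is 40/7, from W.

W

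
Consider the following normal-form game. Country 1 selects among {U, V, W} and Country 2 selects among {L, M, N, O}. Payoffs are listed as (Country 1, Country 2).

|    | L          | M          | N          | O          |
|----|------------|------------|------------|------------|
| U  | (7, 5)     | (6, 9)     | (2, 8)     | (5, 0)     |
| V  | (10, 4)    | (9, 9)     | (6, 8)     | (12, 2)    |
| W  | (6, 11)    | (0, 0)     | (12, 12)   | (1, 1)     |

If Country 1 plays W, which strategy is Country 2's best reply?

With Country 1 fixed at W, Country 2's payoffs are: L → 11, M → 0, N → 12, O → 1.
The maximum is 12, achieved by N.

N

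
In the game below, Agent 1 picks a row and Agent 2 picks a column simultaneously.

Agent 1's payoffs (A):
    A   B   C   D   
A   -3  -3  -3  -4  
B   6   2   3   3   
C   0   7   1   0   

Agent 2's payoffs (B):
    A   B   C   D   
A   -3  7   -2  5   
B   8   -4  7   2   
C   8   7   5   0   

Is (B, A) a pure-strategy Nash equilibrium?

Holding Agent 2 at A: Agent 1 gets 6 from B, versus -3 from A, 0 from C. No profitable deviation for Agent 1.
Holding Agent 1 at B: Agent 2 gets 8 from A, versus -4 from B, 7 from C, 2 from D. No profitable deviation for Agent 2 either.

Yes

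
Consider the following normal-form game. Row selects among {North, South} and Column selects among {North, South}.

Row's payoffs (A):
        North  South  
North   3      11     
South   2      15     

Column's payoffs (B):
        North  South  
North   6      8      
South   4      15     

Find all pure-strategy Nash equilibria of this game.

Find each player's best response to every opponent strategy; NE are the intersections.
Row's best responses — vs North: North (payoff 3); vs South: South (payoff 15).
Column's best responses — vs North: South (payoff 8); vs South: South (payoff 15).
The only mutual best response is (South, South); neither player gains by switching there.

(South, South)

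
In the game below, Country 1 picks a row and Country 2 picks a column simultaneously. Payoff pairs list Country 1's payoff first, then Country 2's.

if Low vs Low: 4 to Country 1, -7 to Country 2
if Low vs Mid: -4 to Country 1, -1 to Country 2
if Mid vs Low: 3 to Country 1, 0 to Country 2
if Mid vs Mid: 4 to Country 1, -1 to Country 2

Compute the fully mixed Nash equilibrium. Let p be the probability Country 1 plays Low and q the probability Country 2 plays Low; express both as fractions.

p = 1/7, q = 8/9

In a mixed NE each player is indifferent between their pure strategies, so the opponent's mix sets the indifference.
Country 2 indifferent between Low and Mid: p·(-7) + (1−p)·0 = p·(-1) + (1−p)·(-1) ⟹ 0 + (-7)p = (-1) + 0p ⟹ p = 1/7.
Country 1 indifferent between Low and Mid: q·4 + (1−q)·(-4) = q·3 + (1−q)·4 ⟹ (-4) + 8q = 4 + (-1)q ⟹ q = 8/9.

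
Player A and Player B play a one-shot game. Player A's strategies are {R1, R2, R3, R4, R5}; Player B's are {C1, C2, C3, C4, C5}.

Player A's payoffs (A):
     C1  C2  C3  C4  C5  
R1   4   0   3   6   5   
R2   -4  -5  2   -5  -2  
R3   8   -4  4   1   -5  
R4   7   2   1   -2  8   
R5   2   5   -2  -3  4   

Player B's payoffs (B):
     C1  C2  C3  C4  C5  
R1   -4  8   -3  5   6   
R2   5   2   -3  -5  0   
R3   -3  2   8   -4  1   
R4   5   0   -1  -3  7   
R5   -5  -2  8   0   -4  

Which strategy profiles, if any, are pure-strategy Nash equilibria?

Find each player's best response to every opponent strategy; NE are the intersections.
Player A's best responses — vs C1: R3 (payoff 8); vs C2: R5 (payoff 5); vs C3: R3 (payoff 4); vs C4: R1 (payoff 6); vs C5: R4 (payoff 8).
Player B's best responses — vs R1: C2 (payoff 8); vs R2: C1 (payoff 5); vs R3: C3 (payoff 8); vs R4: C5 (payoff 7); vs R5: C3 (payoff 8).
Mutual best responses occur at (R3, C3) and (R4, C5); at each, neither player gains by switching.

(R3, C3) and (R4, C5)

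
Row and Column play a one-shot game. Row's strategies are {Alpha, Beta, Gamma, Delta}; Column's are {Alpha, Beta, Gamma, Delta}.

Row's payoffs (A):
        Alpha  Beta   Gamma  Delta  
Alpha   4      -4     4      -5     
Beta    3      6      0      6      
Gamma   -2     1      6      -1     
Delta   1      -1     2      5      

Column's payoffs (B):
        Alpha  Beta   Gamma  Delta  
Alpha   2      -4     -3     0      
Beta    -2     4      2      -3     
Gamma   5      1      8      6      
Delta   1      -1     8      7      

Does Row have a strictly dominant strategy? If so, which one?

Check whether one of Row's strategies beats all alternatives regardless of what the opponent does.
Alpha is not dominant: against Beta, Beta gives 6 > -4.
Beta is not dominant: against Alpha, Alpha gives 4 > 3.
Gamma is not dominant: against Alpha, Alpha gives 4 > -2.
Delta is not dominant: against Alpha, Alpha gives 4 > 1.
No single strategy is best against every opponent action.

No strictly dominant strategy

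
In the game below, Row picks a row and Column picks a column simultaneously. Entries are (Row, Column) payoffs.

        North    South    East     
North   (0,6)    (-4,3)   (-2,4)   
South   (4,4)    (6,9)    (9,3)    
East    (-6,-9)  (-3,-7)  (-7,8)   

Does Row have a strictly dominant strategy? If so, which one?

South

A strategy is strictly dominant if it gives Row a strictly higher payoff than every other strategy, against every choice by the opponent.
South strictly dominates: vs North: 4 > each of {0, -6}; vs South: 6 > each of {-4, -3}; vs East: 9 > each of {-2, -7}.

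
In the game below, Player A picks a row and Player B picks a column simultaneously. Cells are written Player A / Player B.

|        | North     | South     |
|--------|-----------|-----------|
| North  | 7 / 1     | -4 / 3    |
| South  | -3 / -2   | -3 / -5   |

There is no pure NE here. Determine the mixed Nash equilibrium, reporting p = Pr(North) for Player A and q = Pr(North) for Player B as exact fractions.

In a mixed NE each player is indifferent between their pure strategies, so the opponent's mix sets the indifference.
Player B indifferent between North and South: p·1 + (1−p)·(-2) = p·3 + (1−p)·(-5) ⟹ (-2) + 3p = (-5) + 8p ⟹ p = 3/5.
Player A indifferent between North and South: q·7 + (1−q)·(-4) = q·(-3) + (1−q)·(-3) ⟹ (-4) + 11q = (-3) + 0q ⟹ q = 1/11.

p = 3/5, q = 1/11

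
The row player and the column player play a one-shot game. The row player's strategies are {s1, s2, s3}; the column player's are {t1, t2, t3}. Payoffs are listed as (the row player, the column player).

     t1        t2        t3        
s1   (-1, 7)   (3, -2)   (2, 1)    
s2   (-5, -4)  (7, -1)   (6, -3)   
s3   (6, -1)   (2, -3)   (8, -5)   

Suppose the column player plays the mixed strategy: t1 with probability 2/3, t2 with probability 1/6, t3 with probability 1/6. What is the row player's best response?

s3

Compute the row player's expected payoff from each pure strategy against the given mix.
s1: (2/3)·(-1) + (1/6)·3 + (1/6)·2 = 1/6
s2: (2/3)·(-5) + (1/6)·7 + (1/6)·6 = -7/6
s3: (2/3)·6 + (1/6)·2 + (1/6)·8 = 17/3
Highest expected payoff is 17/3, from s3.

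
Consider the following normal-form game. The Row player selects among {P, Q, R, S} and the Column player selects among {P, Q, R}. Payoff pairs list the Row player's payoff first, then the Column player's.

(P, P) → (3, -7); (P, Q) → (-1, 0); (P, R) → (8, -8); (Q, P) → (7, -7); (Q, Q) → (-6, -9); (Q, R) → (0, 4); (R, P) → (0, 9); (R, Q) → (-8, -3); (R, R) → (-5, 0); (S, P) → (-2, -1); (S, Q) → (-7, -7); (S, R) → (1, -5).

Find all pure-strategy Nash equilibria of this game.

(P, Q)

Check mutual best responses: a cell is a NE iff neither player can gain by unilaterally deviating.
The Row player's best responses — vs P: Q (payoff 7); vs Q: P (payoff -1); vs R: P (payoff 8).
The Column player's best responses — vs P: Q (payoff 0); vs Q: R (payoff 4); vs R: P (payoff 9); vs S: P (payoff -1).
The only mutual best response is (P, Q); neither player gains by switching there.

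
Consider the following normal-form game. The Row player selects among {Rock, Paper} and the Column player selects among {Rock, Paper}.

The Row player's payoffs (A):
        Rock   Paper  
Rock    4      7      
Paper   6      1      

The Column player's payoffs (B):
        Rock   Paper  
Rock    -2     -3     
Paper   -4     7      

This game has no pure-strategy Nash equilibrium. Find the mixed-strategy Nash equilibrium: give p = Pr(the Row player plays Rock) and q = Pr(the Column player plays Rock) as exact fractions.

In a mixed NE each player is indifferent between their pure strategies, so the opponent's mix sets the indifference.
The Column player indifferent between Rock and Paper: p·(-2) + (1−p)·(-4) = p·(-3) + (1−p)·7 ⟹ (-4) + 2p = 7 + (-10)p ⟹ p = 11/12.
The Row player indifferent between Rock and Paper: q·4 + (1−q)·7 = q·6 + (1−q)·1 ⟹ 7 + (-3)q = 1 + 5q ⟹ q = 3/4.

p = 11/12, q = 3/4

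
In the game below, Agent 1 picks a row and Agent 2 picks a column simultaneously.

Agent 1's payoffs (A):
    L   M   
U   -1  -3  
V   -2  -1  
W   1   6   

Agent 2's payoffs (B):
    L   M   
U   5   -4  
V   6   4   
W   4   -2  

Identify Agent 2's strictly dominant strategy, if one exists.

L

Check whether one of Agent 2's strategies beats all alternatives regardless of what the opponent does.
L strictly dominates: vs U: 5 > -4; vs V: 6 > 4; vs W: 4 > -2.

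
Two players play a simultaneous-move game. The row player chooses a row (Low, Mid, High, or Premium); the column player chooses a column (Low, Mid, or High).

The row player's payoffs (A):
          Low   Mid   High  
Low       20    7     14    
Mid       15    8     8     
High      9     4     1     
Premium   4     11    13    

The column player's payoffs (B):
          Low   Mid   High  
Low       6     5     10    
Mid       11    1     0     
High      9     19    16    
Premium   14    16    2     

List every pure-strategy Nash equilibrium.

(Low, High) and (Premium, Mid)

Check mutual best responses: a cell is a NE iff neither player can gain by unilaterally deviating.
The row player's best responses — vs Low: Low (payoff 20); vs Mid: Premium (payoff 11); vs High: Low (payoff 14).
The column player's best responses — vs Low: High (payoff 10); vs Mid: Low (payoff 11); vs High: Mid (payoff 19); vs Premium: Mid (payoff 16).
Mutual best responses occur at (Low, High) and (Premium, Mid); at each, neither player gains by switching.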